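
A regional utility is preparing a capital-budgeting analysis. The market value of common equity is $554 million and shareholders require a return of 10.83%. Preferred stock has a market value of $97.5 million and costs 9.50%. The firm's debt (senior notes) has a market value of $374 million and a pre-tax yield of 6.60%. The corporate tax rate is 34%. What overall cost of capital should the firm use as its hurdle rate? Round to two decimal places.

8.34%

Total capital V = 554 + 97.5 + 374 = 1025.5.
Equity: weight = 554/1025.5 = 0.5402; cost = 10.83%.
Preferred: weight = 97.5/1025.5 = 0.0951; cost = 9.5%.
Senior notes: weight = 374/1025.5 = 0.3647; after-tax cost = 6.6% × (1 − 34%) = 4.3560%.
WACC = 0.5402 × 10.8300% + 0.0951 × 9.5000% + 0.3647 × 4.3560% = 8.3425%.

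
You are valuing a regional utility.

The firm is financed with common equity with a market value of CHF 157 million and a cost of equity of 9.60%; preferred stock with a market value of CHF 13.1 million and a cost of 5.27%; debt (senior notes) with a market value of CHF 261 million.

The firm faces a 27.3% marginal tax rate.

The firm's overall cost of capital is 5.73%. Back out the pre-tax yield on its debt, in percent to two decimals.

4.71%

Total capital V = 157 + 13.1 + 261 = 431.1.
Equity weight = 157/431.1 = 0.3642.
Preferred weight = 13.1/431.1 = 0.0304.
Senior notes weight = 261/431.1 = 0.6054.
Equity contribution = 0.3642 × 9.6% = 3.4962%.
Preferred contribution = 0.0304 × 5.27% = 0.1601%.
Remaining for debt = 5.73% − 3.6563% = 2.0737%.
Rd × (1 − 27.3%) × 0.6054 = 2.0737%  ⇒  Rd = 4.7114%.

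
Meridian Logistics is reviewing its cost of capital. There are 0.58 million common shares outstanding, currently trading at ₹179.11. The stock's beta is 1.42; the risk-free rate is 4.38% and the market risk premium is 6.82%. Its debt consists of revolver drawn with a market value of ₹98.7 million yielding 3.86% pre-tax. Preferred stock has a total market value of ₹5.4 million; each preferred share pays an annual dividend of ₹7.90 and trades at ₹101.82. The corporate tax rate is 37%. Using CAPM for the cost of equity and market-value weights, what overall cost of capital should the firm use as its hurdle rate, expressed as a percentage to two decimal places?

8.38%

Cost of equity via CAPM: Re = 4.38% + 1.42 × 6.82% = 14.0644%.
Cost of preferred: Rp = 7.9 / 101.82 = 7.7588%.
Market value of equity E = 179.11 × 0.58m = 103.8838m.
Total capital V = 103.8838 + 5.4 + 98.7 = 207.9838.
Equity: weight = 103.8838/207.9838 = 0.4995; cost = 14.0644%.
Preferred: weight = 5.4/207.9838 = 0.0260; cost = 7.7588%.
Revolver drawn: weight = 98.7/207.9838 = 0.4746; after-tax cost = 3.86% × (1 − 37%) = 2.4318%.
WACC = 0.4995 × 14.0644% + 0.0260 × 7.7588% + 0.4746 × 2.4318% = 8.3804%.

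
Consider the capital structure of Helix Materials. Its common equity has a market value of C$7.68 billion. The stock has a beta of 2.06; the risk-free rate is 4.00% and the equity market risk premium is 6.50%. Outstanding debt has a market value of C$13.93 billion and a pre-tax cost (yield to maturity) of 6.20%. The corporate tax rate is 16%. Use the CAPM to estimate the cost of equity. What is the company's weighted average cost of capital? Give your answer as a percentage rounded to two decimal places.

Cost of equity via CAPM: Re = 4.0% + 2.06 × 6.5% = 17.3900%.
Total capital V = 7.68 + 13.93 = 21.61.
Equity: weight = 7.68/21.61 = 0.3554; cost = 17.39%.
Debt: weight = 13.93/21.61 = 0.6446; after-tax cost = 6.2% × (1 − 16%) = 5.2080%.
WACC = 0.3554 × 17.3900% + 0.6446 × 5.2080% = 9.5374%.

9.54%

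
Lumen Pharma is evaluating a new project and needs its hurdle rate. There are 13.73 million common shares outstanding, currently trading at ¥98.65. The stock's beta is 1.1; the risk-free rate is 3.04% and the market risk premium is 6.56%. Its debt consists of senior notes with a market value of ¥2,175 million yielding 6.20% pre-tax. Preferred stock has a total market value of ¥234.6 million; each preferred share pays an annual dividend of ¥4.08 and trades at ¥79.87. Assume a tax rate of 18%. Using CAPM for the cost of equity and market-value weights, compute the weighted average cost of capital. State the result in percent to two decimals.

6.95%

Cost of equity via CAPM: Re = 3.04% + 1.1 × 6.56% = 10.2560%.
Cost of preferred: Rp = 4.08 / 79.87 = 5.1083%.
Market value of equity E = 98.65 × 13.73m = 1354.4645m.
Total capital V = 1354.4645 + 234.6 + 2175 = 3764.0645.
Equity: weight = 1354.4645/3764.0645 = 0.3598; cost = 10.256%.
Preferred: weight = 234.6/3764.0645 = 0.0623; cost = 5.1083%.
Senior notes: weight = 2175/3764.0645 = 0.5778; after-tax cost = 6.2% × (1 − 18%) = 5.0840%.
WACC = 0.3598 × 10.2560% + 0.0623 × 5.1083% + 0.5778 × 5.0840% = 6.9466%.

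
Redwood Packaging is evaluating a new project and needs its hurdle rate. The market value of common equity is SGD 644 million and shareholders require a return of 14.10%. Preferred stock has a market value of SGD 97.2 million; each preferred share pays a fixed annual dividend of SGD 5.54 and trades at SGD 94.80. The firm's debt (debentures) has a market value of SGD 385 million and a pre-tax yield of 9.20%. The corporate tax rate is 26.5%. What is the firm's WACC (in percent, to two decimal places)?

Cost of preferred: Rp = 5.54 / 94.8 = 5.8439%.
Total capital V = 644 + 97.2 + 385 = 1126.2.
Equity: weight = 644/1126.2 = 0.5718; cost = 14.1%.
Preferred: weight = 97.2/1126.2 = 0.0863; cost = 5.8439%.
Debentures: weight = 385/1126.2 = 0.3419; after-tax cost = 9.2% × (1 − 26.5%) = 6.7620%.
WACC = 0.5718 × 14.1000% + 0.0863 × 5.8439% + 0.3419 × 6.7620% = 10.8789%.

10.88%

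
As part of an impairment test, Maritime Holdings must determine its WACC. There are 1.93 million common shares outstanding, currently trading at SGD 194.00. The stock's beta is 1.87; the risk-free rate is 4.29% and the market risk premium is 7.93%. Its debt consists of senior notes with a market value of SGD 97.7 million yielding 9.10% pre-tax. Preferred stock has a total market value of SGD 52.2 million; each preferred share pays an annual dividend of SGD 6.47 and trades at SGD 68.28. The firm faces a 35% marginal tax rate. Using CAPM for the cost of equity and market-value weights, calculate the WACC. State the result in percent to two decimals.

15.70%

Cost of equity via CAPM: Re = 4.29% + 1.87 × 7.93% = 19.1191%.
Cost of preferred: Rp = 6.47 / 68.28 = 9.4757%.
Market value of equity E = 194.0 × 1.93m = 374.42m.
Total capital V = 374.42 + 52.2 + 97.7 = 524.32.
Equity: weight = 374.42/524.32 = 0.7141; cost = 19.1191%.
Preferred: weight = 52.2/524.32 = 0.0996; cost = 9.4757%.
Senior notes: weight = 97.7/524.32 = 0.1863; after-tax cost = 9.1% × (1 − 35%) = 5.9150%.
WACC = 0.7141 × 19.1191% + 0.0996 × 9.4757% + 0.1863 × 5.9150% = 15.6986%.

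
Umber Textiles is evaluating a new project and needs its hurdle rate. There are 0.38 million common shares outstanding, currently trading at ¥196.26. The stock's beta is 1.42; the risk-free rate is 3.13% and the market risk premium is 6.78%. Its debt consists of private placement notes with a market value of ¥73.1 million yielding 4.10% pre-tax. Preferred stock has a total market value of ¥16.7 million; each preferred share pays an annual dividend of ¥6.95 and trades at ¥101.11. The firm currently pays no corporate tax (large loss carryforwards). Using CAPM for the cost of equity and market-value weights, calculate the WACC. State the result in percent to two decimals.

Cost of equity via CAPM: Re = 3.13% + 1.42 × 6.78% = 12.7576%.
Cost of preferred: Rp = 6.95 / 101.11 = 6.8737%.
Market value of equity E = 196.26 × 0.38m = 74.5788m.
Total capital V = 74.5788 + 16.7 + 73.1 = 164.3788.
Equity: weight = 74.5788/164.3788 = 0.4537; cost = 12.7576%.
Preferred: weight = 16.7/164.3788 = 0.1016; cost = 6.8737%.
Private placement notes: weight = 73.1/164.3788 = 0.4447; after-tax cost = 4.1% × (1 − 0%) = 4.1000%.
WACC = 0.4537 × 12.7576% + 0.1016 × 6.8737% + 0.4447 × 4.1000% = 8.3098%.

8.31%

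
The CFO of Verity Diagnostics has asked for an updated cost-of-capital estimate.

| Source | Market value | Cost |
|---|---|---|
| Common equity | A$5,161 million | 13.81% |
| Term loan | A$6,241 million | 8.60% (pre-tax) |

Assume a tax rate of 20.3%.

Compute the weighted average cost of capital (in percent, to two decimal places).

Total capital V = 5161 + 6241 = 11402.
Equity: weight = 5161/11402 = 0.4526; cost = 13.81%.
Term loan: weight = 6241/11402 = 0.5474; after-tax cost = 8.6% × (1 − 20.3%) = 6.8542%.
WACC = 0.4526 × 13.8100% + 0.5474 × 6.8542% = 10.0027%.

10.00%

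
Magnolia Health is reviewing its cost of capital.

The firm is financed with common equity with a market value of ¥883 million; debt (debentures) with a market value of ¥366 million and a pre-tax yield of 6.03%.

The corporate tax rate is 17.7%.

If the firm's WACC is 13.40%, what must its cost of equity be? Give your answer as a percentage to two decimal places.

16.90%

Total capital V = 883 + 366 = 1249.
Equity weight = 883/1249 = 0.7070.
Debentures weight = 366/1249 = 0.2930.
Debt contribution = 0.2930 × 6.03% × (1 − 17.7%) = 1.4542%.
Required equity contribution = 13.4% − 1.4542% = 11.9458%.
Re = 11.9458% / 0.7070 = 16.8972%.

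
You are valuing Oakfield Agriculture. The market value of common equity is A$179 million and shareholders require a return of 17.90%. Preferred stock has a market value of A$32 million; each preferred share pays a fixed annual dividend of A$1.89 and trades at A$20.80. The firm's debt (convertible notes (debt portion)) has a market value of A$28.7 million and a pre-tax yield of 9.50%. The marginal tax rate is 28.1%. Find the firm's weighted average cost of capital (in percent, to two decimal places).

15.40%

Cost of preferred: Rp = 1.89 / 20.8 = 9.0865%.
Total capital V = 179 + 32 + 28.7 = 239.7.
Equity: weight = 179/239.7 = 0.7468; cost = 17.9%.
Preferred: weight = 32/239.7 = 0.1335; cost = 9.0865%.
Convertible notes (debt portion): weight = 28.7/239.7 = 0.1197; after-tax cost = 9.5% × (1 − 28.1%) = 6.8305%.
WACC = 0.7468 × 17.9000% + 0.1335 × 9.0865% + 0.1197 × 6.8305% = 15.3980%.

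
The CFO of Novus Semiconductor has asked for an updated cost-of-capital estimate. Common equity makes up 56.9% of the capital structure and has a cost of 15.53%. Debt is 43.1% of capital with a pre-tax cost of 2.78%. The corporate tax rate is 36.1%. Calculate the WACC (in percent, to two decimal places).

After-tax cost of debt = 2.78% × (1 − 36.1%) = 1.7764%.
WACC = 0.569 × 15.5300% + 0.431 × 1.7764% = 9.6022%.

9.60%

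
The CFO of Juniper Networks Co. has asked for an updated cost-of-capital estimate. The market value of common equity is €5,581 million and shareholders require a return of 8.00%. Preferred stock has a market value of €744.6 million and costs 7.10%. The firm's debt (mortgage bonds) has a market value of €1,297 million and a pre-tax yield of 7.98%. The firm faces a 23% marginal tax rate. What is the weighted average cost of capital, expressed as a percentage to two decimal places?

Total capital V = 5581 + 744.6 + 1297 = 7622.6.
Equity: weight = 5581/7622.6 = 0.7322; cost = 8%.
Preferred: weight = 744.6/7622.6 = 0.0977; cost = 7.1%.
Mortgage bonds: weight = 1297/7622.6 = 0.1702; after-tax cost = 7.98% × (1 − 23%) = 6.1446%.
WACC = 0.7322 × 8.0000% + 0.0977 × 7.1000% + 0.1702 × 6.1446% = 7.5964%.

7.60%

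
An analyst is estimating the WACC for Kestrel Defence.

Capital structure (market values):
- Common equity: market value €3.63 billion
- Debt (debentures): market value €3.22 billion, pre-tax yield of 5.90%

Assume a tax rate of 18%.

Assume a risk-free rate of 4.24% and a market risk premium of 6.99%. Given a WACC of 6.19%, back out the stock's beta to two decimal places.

0.45

Total capital V = 3.63 + 3.22 = 6.85.
Equity weight = 3.63/6.85 = 0.5299.
Debentures weight = 3.22/6.85 = 0.4701.
Debt contribution = 0.4701 × 5.9% × (1 − 18%) = 2.2742%.
Required equity contribution = 6.19% − 2.2742% = 3.9158%  ⇒  Re = 7.3893%.
CAPM: 7.3893% = 4.24% + β × 6.99%  ⇒  β = 0.4505.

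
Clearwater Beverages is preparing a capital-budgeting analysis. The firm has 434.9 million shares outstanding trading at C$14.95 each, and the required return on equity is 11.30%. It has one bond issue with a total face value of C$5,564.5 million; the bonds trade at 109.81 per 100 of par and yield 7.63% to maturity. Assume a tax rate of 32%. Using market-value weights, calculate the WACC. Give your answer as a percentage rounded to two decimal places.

8.34%

Market value of equity E = 14.95 × 434.9m = 6501.755m. Market value of debt D = 5564.5m × 109.81/100 = 6110.37745m.
Total capital V = 6501.755 + 6110.37745 = 12612.13245.
Equity: weight = 6501.755/12612.13245 = 0.5155; cost = 11.3%.
Bonds outstanding: weight = 6110.37745/12612.13245 = 0.4845; after-tax cost = 7.63% × (1 − 32%) = 5.1884%.
WACC = 0.5155 × 11.3000% + 0.4845 × 5.1884% = 8.3390%.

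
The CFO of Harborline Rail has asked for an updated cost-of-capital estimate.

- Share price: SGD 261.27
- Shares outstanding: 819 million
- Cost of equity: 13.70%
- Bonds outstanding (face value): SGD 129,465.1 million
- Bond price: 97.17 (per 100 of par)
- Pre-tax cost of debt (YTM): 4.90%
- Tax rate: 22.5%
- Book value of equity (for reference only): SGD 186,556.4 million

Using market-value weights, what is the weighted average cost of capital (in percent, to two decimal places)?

10.03%

Market value of equity E = 261.27 × 819m = 213980.13m. Market value of debt D = 129465.1m × 97.17/100 = 125801.23767m.
Total capital V = 213980.13 + 125801.23767 = 339781.36767.
Equity: weight = 213980.13/339781.36767 = 0.6298; cost = 13.7%.
Bonds outstanding: weight = 125801.23767/339781.36767 = 0.3702; after-tax cost = 4.9% × (1 − 22.5%) = 3.7975%.
WACC = 0.6298 × 13.7000% + 0.3702 × 3.7975% = 10.0337%.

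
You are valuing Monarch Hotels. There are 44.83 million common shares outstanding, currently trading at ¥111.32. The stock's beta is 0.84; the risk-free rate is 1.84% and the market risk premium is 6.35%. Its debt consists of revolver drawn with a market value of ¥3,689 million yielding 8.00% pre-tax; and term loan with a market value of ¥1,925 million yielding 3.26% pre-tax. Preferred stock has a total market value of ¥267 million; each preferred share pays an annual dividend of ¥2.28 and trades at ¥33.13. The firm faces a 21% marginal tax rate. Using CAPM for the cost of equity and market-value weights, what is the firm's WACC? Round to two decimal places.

Cost of equity via CAPM: Re = 1.84% + 0.84 × 6.35% = 7.1740%.
Cost of preferred: Rp = 2.28 / 33.13 = 6.8820%.
Market value of equity E = 111.32 × 44.83m = 4990.4756m.
Total capital V = 4990.4756 + 267 + 3689 + 1925 = 10871.4756.
Equity: weight = 4990.4756/10871.4756 = 0.4590; cost = 7.174%.
Preferred: weight = 267/10871.4756 = 0.0246; cost = 6.882%.
Revolver drawn: weight = 3689/10871.4756 = 0.3393; after-tax cost = 8% × (1 − 21%) = 6.3200%.
Term loan: weight = 1925/10871.4756 = 0.1771; after-tax cost = 3.26% × (1 − 21%) = 2.5754%.
WACC = 0.4590 × 7.1740% + 0.0246 × 6.8820% + 0.3393 × 6.3200% + 0.1771 × 2.5754% = 6.0628%.

6.06%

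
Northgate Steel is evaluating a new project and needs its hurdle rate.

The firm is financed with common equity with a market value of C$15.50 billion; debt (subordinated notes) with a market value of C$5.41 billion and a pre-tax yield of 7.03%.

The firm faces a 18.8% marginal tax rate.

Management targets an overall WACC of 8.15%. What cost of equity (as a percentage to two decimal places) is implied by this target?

9.00%

Total capital V = 15.5 + 5.41 = 20.91.
Equity weight = 15.5/20.91 = 0.7413.
Subordinated notes weight = 5.41/20.91 = 0.2587.
Debt contribution = 0.2587 × 7.03% × (1 − 18.8%) = 1.4769%.
Required equity contribution = 8.15% − 1.4769% = 6.6731%.
Re = 6.6731% / 0.7413 = 9.0022%.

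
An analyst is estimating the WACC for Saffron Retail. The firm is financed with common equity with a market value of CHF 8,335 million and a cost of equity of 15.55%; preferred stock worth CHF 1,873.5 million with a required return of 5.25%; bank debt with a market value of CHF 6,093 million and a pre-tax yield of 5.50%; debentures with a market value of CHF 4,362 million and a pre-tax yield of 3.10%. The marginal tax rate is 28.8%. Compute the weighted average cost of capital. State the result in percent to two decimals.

8.37%

Total capital V = 8335 + 1873.5 + 6093 + 4362 = 20663.5.
Equity: weight = 8335/20663.5 = 0.4034; cost = 15.55%.
Preferred: weight = 1873.5/20663.5 = 0.0907; cost = 5.25%.
Bank debt: weight = 6093/20663.5 = 0.2949; after-tax cost = 5.5% × (1 − 28.8%) = 3.9160%.
Debentures: weight = 4362/20663.5 = 0.2111; after-tax cost = 3.1% × (1 − 28.8%) = 2.2072%.
WACC = 0.4034 × 15.5500% + 0.0907 × 5.2500% + 0.2949 × 3.9160% + 0.2111 × 2.2072% = 8.3690%.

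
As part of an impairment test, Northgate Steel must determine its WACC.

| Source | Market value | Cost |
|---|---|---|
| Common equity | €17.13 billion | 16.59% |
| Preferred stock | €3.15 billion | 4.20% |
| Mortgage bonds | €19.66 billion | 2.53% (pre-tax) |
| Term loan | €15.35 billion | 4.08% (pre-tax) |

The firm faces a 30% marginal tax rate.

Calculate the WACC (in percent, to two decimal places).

6.80%

Total capital V = 17.13 + 3.15 + 19.66 + 15.35 = 55.29.
Equity: weight = 17.13/55.29 = 0.3098; cost = 16.59%.
Preferred: weight = 3.15/55.29 = 0.0570; cost = 4.2%.
Mortgage bonds: weight = 19.66/55.29 = 0.3556; after-tax cost = 2.53% × (1 − 30%) = 1.7710%.
Term loan: weight = 15.35/55.29 = 0.2776; after-tax cost = 4.08% × (1 − 30%) = 2.8560%.
WACC = 0.3098 × 16.5900% + 0.0570 × 4.2000% + 0.3556 × 1.7710% + 0.2776 × 2.8560% = 6.8018%.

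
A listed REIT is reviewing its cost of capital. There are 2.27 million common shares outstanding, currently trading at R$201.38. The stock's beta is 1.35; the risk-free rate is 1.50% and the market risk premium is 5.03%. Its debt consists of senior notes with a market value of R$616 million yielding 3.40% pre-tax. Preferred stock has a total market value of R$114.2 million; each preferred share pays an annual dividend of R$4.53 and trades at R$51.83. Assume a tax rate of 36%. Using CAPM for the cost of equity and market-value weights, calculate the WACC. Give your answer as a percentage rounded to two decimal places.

Cost of equity via CAPM: Re = 1.5% + 1.35 × 5.03% = 8.2905%.
Cost of preferred: Rp = 4.53 / 51.83 = 8.7401%.
Market value of equity E = 201.38 × 2.27m = 457.1326m.
Total capital V = 457.1326 + 114.2 + 616 = 1187.3326.
Equity: weight = 457.1326/1187.3326 = 0.3850; cost = 8.2905%.
Preferred: weight = 114.2/1187.3326 = 0.0962; cost = 8.7401%.
Senior notes: weight = 616/1187.3326 = 0.5188; after-tax cost = 3.4% × (1 − 36%) = 2.1760%.
WACC = 0.3850 × 8.2905% + 0.0962 × 8.7401% + 0.5188 × 2.1760% = 5.1615%.

5.16%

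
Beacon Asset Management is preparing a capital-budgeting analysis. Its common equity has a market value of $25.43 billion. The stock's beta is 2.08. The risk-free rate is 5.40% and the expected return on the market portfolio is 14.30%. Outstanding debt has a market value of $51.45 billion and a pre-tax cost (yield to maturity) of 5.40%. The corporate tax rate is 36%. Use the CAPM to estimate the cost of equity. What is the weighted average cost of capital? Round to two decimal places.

Market risk premium = 14.3% − 5.4% = 8.9%.
Cost of equity via CAPM: Re = 5.4% + 2.08 × 8.9% = 23.9120%.
Total capital V = 25.43 + 51.45 = 76.88.
Equity: weight = 25.43/76.88 = 0.3308; cost = 23.912%.
Debt: weight = 51.45/76.88 = 0.6692; after-tax cost = 5.4% × (1 − 36%) = 3.4560%.
WACC = 0.3308 × 23.9120% + 0.6692 × 3.4560% = 10.2223%.

10.22%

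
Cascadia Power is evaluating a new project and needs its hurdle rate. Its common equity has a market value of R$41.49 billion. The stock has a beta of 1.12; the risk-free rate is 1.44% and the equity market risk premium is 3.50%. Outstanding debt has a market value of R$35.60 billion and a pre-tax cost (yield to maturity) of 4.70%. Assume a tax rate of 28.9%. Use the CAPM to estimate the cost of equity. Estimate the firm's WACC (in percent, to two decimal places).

Cost of equity via CAPM: Re = 1.44% + 1.12 × 3.5% = 5.3600%.
Total capital V = 41.49 + 35.6 = 77.09.
Equity: weight = 41.49/77.09 = 0.5382; cost = 5.36%.
Debt: weight = 35.6/77.09 = 0.4618; after-tax cost = 4.7% × (1 − 28.9%) = 3.3417%.
WACC = 0.5382 × 5.3600% + 0.4618 × 3.3417% = 4.4280%.

4.43%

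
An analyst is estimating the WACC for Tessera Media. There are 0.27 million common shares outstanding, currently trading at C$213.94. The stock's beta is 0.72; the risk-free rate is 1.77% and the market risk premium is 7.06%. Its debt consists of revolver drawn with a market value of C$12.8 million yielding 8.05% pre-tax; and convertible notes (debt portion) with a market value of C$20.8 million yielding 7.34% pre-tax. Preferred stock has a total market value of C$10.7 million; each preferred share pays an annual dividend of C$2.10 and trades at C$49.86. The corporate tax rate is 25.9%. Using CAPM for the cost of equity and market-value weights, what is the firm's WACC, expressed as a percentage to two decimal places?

Cost of equity via CAPM: Re = 1.77% + 0.72 × 7.06% = 6.8532%.
Cost of preferred: Rp = 2.1 / 49.86 = 4.2118%.
Market value of equity E = 213.94 × 0.27m = 57.7638m.
Total capital V = 57.7638 + 10.7 + 12.8 + 20.8 = 102.0638.
Equity: weight = 57.7638/102.0638 = 0.5660; cost = 6.8532%.
Preferred: weight = 10.7/102.0638 = 0.1048; cost = 4.2118%.
Revolver drawn: weight = 12.8/102.0638 = 0.1254; after-tax cost = 8.05% × (1 − 25.9%) = 5.9651%.
Convertible notes (debt portion): weight = 20.8/102.0638 = 0.2038; after-tax cost = 7.34% × (1 − 25.9%) = 5.4389%.
WACC = 0.5660 × 6.8532% + 0.1048 × 4.2118% + 0.1254 × 5.9651% + 0.2038 × 5.4389% = 6.1767%.

6.18%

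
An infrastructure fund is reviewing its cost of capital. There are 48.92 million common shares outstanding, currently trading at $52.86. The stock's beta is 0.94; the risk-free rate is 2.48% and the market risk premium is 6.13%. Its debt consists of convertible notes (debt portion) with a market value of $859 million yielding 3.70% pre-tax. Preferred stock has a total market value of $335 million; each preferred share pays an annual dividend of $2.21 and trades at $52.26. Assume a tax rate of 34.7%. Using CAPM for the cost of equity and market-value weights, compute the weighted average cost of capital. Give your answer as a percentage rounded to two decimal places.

Cost of equity via CAPM: Re = 2.48% + 0.94 × 6.13% = 8.2422%.
Cost of preferred: Rp = 2.21 / 52.26 = 4.2289%.
Market value of equity E = 52.86 × 48.92m = 2585.9112m.
Total capital V = 2585.9112 + 335 + 859 = 3779.9112.
Equity: weight = 2585.9112/3779.9112 = 0.6841; cost = 8.2422%.
Preferred: weight = 335/3779.9112 = 0.0886; cost = 4.2289%.
Convertible notes (debt portion): weight = 859/3779.9112 = 0.2273; after-tax cost = 3.7% × (1 − 34.7%) = 2.4161%.
WACC = 0.6841 × 8.2422% + 0.0886 × 4.2289% + 0.2273 × 2.4161% = 6.5625%.

6.56%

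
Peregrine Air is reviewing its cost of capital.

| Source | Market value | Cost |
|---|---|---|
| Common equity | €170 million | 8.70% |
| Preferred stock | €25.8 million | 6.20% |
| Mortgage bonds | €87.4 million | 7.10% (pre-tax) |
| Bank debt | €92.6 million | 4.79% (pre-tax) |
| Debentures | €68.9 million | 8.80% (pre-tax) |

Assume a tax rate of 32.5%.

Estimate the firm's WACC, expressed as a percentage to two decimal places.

6.22%

Total capital V = 170 + 25.8 + 87.4 + 92.6 + 68.9 = 444.7.
Equity: weight = 170/444.7 = 0.3823; cost = 8.7%.
Preferred: weight = 25.8/444.7 = 0.0580; cost = 6.2%.
Mortgage bonds: weight = 87.4/444.7 = 0.1965; after-tax cost = 7.1% × (1 − 32.5%) = 4.7925%.
Bank debt: weight = 92.6/444.7 = 0.2082; after-tax cost = 4.79% × (1 − 32.5%) = 3.2333%.
Debentures: weight = 68.9/444.7 = 0.1549; after-tax cost = 8.8% × (1 − 32.5%) = 5.9400%.
WACC = 0.3823 × 8.7000% + 0.0580 × 6.2000% + 0.1965 × 4.7925% + 0.2082 × 3.2333% + 0.1549 × 5.9400% = 6.2210%.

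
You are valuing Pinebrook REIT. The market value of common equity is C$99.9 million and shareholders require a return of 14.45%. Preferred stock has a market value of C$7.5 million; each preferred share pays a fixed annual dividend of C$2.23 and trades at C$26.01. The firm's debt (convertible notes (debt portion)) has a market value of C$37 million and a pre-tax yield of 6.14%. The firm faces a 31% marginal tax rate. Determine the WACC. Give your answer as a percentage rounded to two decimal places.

11.53%

Cost of preferred: Rp = 2.23 / 26.01 = 8.5736%.
Total capital V = 99.9 + 7.5 + 37 = 144.4.
Equity: weight = 99.9/144.4 = 0.6918; cost = 14.45%.
Preferred: weight = 7.5/144.4 = 0.0519; cost = 8.5736%.
Convertible notes (debt portion): weight = 37/144.4 = 0.2562; after-tax cost = 6.14% × (1 − 31%) = 4.2366%.
WACC = 0.6918 × 14.4500% + 0.0519 × 8.5736% + 0.2562 × 4.2366% = 11.5278%.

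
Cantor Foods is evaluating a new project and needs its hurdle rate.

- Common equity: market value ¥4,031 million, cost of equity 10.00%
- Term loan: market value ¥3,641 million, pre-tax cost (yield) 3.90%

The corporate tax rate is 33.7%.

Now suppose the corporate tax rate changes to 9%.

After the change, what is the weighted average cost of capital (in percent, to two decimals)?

After the change:
Total capital V = 4031 + 3641 = 7672.
Equity: weight = 4031/7672 = 0.5254; cost = 10%.
Term loan: weight = 3641/7672 = 0.4746; after-tax cost = 3.9% × (1 − 9%) = 3.5490%.
WACC = 0.5254 × 10.0000% + 0.4746 × 3.5490% = 6.9385%.

6.94%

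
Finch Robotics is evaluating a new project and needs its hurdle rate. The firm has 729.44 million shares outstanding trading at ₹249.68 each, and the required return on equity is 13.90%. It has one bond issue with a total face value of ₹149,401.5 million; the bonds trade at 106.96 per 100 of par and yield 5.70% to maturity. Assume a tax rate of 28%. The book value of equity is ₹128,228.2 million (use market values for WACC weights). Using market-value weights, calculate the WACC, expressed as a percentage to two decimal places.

Market value of equity E = 249.68 × 729.44m = 182126.5792m. Market value of debt D = 149401.5m × 106.96/100 = 159799.8444m.
Total capital V = 182126.5792 + 159799.8444 = 341926.4236.
Equity: weight = 182126.5792/341926.4236 = 0.5326; cost = 13.9%.
Bonds outstanding: weight = 159799.8444/341926.4236 = 0.4674; after-tax cost = 5.7% × (1 − 28%) = 4.1040%.
WACC = 0.5326 × 13.9000% + 0.4674 × 4.1040% = 9.3218%.

9.32%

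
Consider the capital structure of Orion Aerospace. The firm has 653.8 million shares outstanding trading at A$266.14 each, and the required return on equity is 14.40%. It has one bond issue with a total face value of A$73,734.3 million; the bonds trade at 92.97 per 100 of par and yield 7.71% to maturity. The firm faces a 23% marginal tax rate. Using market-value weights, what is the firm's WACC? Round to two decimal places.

Market value of equity E = 266.14 × 653.8m = 174002.332m. Market value of debt D = 73734.3m × 92.97/100 = 68550.77871m.
Total capital V = 174002.332 + 68550.77871 = 242553.11071.
Equity: weight = 174002.332/242553.11071 = 0.7174; cost = 14.4%.
Bonds outstanding: weight = 68550.77871/242553.11071 = 0.2826; after-tax cost = 7.71% × (1 − 23%) = 5.9367%.
WACC = 0.7174 × 14.4000% + 0.2826 × 5.9367% = 12.0081%.

12.01%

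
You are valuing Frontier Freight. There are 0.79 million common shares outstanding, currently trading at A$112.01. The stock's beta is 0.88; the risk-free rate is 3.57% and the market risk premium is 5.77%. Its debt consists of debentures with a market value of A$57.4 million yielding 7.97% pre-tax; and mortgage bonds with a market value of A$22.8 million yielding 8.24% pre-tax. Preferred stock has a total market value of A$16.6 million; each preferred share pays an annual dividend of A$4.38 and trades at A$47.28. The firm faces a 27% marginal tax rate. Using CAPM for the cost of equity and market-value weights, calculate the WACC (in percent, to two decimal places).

7.50%

Cost of equity via CAPM: Re = 3.57% + 0.88 × 5.77% = 8.6476%.
Cost of preferred: Rp = 4.38 / 47.28 = 9.2640%.
Market value of equity E = 112.01 × 0.79m = 88.4879m.
Total capital V = 88.4879 + 16.6 + 57.4 + 22.8 = 185.2879.
Equity: weight = 88.4879/185.2879 = 0.4776; cost = 8.6476%.
Preferred: weight = 16.6/185.2879 = 0.0896; cost = 9.264%.
Debentures: weight = 57.4/185.2879 = 0.3098; after-tax cost = 7.97% × (1 − 27%) = 5.8181%.
Mortgage bonds: weight = 22.8/185.2879 = 0.1231; after-tax cost = 8.24% × (1 − 27%) = 6.0152%.
WACC = 0.4776 × 8.6476% + 0.0896 × 9.2640% + 0.3098 × 5.8181% + 0.1231 × 6.0152% = 7.5024%.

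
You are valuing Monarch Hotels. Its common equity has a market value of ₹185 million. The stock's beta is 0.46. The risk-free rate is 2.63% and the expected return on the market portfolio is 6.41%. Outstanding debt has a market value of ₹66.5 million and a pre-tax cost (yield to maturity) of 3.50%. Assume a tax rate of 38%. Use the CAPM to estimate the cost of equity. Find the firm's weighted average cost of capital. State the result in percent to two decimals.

Market risk premium = 6.41% − 2.63% = 3.78%.
Cost of equity via CAPM: Re = 2.63% + 0.46 × 3.78% = 4.3688%.
Total capital V = 185 + 66.5 = 251.5.
Equity: weight = 185/251.5 = 0.7356; cost = 4.3688%.
Debt: weight = 66.5/251.5 = 0.2644; after-tax cost = 3.5% × (1 − 38%) = 2.1700%.
WACC = 0.7356 × 4.3688% + 0.2644 × 2.1700% = 3.7874%.

3.79%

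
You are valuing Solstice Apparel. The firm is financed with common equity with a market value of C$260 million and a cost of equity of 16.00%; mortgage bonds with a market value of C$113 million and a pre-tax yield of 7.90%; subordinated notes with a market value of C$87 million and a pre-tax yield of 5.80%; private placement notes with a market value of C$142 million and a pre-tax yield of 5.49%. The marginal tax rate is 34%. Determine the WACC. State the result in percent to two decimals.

Total capital V = 260 + 113 + 87 + 142 = 602.
Equity: weight = 260/602 = 0.4319; cost = 16%.
Mortgage bonds: weight = 113/602 = 0.1877; after-tax cost = 7.9% × (1 − 34%) = 5.2140%.
Subordinated notes: weight = 87/602 = 0.1445; after-tax cost = 5.8% × (1 − 34%) = 3.8280%.
Private placement notes: weight = 142/602 = 0.2359; after-tax cost = 5.49% × (1 − 34%) = 3.6234%.
WACC = 0.4319 × 16.0000% + 0.1877 × 5.2140% + 0.1445 × 3.8280% + 0.2359 × 3.6234% = 9.2969%.

9.30%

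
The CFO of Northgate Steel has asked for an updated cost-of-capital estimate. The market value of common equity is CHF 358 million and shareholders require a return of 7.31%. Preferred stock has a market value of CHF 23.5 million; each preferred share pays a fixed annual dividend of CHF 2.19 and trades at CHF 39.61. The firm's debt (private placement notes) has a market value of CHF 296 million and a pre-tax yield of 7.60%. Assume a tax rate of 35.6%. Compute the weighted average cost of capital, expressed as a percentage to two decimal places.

6.19%

Cost of preferred: Rp = 2.19 / 39.61 = 5.5289%.
Total capital V = 358 + 23.5 + 296 = 677.5.
Equity: weight = 358/677.5 = 0.5284; cost = 7.31%.
Preferred: weight = 23.5/677.5 = 0.0347; cost = 5.5289%.
Private placement notes: weight = 296/677.5 = 0.4369; after-tax cost = 7.6% × (1 − 35.6%) = 4.8944%.
WACC = 0.5284 × 7.3100% + 0.0347 × 5.5289% + 0.4369 × 4.8944% = 6.1928%.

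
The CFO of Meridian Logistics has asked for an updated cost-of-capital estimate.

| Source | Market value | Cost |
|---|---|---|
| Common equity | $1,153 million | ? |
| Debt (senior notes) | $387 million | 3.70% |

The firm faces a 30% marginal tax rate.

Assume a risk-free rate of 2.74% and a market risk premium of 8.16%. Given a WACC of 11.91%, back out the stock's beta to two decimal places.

1.51

Total capital V = 1153 + 387 = 1540.
Equity weight = 1153/1540 = 0.7487.
Senior notes weight = 387/1540 = 0.2513.
Debt contribution = 0.2513 × 3.7% × (1 − 30%) = 0.6509%.
Required equity contribution = 11.91% − 0.6509% = 11.2591%  ⇒  Re = 15.0382%.
CAPM: 15.0382% = 2.74% + β × 8.16%  ⇒  β = 1.5071.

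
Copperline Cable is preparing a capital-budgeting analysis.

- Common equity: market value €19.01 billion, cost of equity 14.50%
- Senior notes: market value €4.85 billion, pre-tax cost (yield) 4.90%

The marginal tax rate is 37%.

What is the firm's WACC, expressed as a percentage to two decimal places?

Total capital V = 19.01 + 4.85 = 23.86.
Equity: weight = 19.01/23.86 = 0.7967; cost = 14.5%.
Senior notes: weight = 4.85/23.86 = 0.2033; after-tax cost = 4.9% × (1 − 37%) = 3.0870%.
WACC = 0.7967 × 14.5000% + 0.2033 × 3.0870% = 12.1801%.

12.18%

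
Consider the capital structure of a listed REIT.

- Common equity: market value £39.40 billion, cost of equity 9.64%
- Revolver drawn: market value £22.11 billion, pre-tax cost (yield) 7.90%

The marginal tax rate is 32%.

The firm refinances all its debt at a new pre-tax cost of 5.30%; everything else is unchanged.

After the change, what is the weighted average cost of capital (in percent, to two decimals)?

After the change:
Total capital V = 39.4 + 22.11 = 61.51.
Equity: weight = 39.4/61.51 = 0.6405; cost = 9.64%.
Revolver drawn: weight = 22.11/61.51 = 0.3595; after-tax cost = 5.3% × (1 − 32%) = 3.6040%.
WACC = 0.6405 × 9.6400% + 0.3595 × 3.6040% = 7.4703%.

7.47%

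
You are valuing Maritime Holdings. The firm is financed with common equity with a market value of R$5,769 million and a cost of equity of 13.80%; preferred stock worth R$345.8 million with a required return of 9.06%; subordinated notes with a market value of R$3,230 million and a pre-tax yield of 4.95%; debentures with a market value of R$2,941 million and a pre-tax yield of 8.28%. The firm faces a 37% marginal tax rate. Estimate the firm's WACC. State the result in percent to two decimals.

Total capital V = 5769 + 345.8 + 3230 + 2941 = 12285.8.
Equity: weight = 5769/12285.8 = 0.4696; cost = 13.8%.
Preferred: weight = 345.8/12285.8 = 0.0281; cost = 9.06%.
Subordinated notes: weight = 3230/12285.8 = 0.2629; after-tax cost = 4.95% × (1 − 37%) = 3.1185%.
Debentures: weight = 2941/12285.8 = 0.2394; after-tax cost = 8.28% × (1 − 37%) = 5.2164%.
WACC = 0.4696 × 13.8000% + 0.0281 × 9.0600% + 0.2629 × 3.1185% + 0.2394 × 5.2164% = 8.8036%.

8.80%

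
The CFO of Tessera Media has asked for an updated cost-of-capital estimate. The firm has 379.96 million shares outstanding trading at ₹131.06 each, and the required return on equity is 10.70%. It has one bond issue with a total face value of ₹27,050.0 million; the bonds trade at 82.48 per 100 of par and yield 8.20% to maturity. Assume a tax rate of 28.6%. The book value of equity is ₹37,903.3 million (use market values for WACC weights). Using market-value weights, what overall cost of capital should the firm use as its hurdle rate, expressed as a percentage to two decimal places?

9.20%

Market value of equity E = 131.06 × 379.96m = 49797.5576m. Market value of debt D = 27050m × 82.48/100 = 22310.84m.
Total capital V = 49797.5576 + 22310.84 = 72108.3976.
Equity: weight = 49797.5576/72108.3976 = 0.6906; cost = 10.7%.
Bonds outstanding: weight = 22310.84/72108.3976 = 0.3094; after-tax cost = 8.2% × (1 − 28.6%) = 5.8548%.
WACC = 0.6906 × 10.7000% + 0.3094 × 5.8548% = 9.2009%.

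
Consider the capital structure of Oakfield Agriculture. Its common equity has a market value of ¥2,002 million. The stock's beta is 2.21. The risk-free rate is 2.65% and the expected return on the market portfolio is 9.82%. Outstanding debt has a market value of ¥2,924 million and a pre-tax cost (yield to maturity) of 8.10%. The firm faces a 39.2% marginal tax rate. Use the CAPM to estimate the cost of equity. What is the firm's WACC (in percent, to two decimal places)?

10.44%

Market risk premium = 9.82% − 2.65% = 7.17%.
Cost of equity via CAPM: Re = 2.65% + 2.21 × 7.17% = 18.4957%.
Total capital V = 2002 + 2924 = 4926.
Equity: weight = 2002/4926 = 0.4064; cost = 18.4957%.
Debt: weight = 2924/4926 = 0.5936; after-tax cost = 8.1% × (1 − 39.2%) = 4.9248%.
WACC = 0.4064 × 18.4957% + 0.5936 × 4.9248% = 10.4402%.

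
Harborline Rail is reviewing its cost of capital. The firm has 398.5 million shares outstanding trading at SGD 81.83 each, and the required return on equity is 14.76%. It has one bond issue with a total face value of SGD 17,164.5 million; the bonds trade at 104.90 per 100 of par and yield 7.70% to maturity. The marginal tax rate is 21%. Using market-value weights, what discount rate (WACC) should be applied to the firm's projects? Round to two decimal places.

11.67%

Market value of equity E = 81.83 × 398.5m = 32609.255m. Market value of debt D = 17164.5m × 104.9/100 = 18005.5605m.
Total capital V = 32609.255 + 18005.5605 = 50614.8155.
Equity: weight = 32609.255/50614.8155 = 0.6443; cost = 14.76%.
Bonds outstanding: weight = 18005.5605/50614.8155 = 0.3557; after-tax cost = 7.7% × (1 − 21%) = 6.0830%.
WACC = 0.6443 × 14.7600% + 0.3557 × 6.0830% = 11.6733%.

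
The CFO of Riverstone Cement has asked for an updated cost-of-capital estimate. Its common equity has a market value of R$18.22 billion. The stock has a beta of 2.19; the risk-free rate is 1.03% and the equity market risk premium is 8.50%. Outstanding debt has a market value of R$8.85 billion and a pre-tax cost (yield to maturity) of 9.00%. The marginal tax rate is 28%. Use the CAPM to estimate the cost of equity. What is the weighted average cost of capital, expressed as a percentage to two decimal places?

15.34%

Cost of equity via CAPM: Re = 1.03% + 2.19 × 8.5% = 19.6450%.
Total capital V = 18.22 + 8.85 = 27.07.
Equity: weight = 18.22/27.07 = 0.6731; cost = 19.645%.
Debt: weight = 8.85/27.07 = 0.3269; after-tax cost = 9% × (1 − 28%) = 6.4800%.
WACC = 0.6731 × 19.6450% + 0.3269 × 6.4800% = 15.3410%.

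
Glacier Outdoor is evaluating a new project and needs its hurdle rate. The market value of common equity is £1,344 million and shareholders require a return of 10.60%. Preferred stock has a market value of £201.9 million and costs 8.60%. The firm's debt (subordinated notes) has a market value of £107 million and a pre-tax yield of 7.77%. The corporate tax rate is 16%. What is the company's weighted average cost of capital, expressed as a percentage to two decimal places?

10.09%

Total capital V = 1344 + 201.9 + 107 = 1652.9.
Equity: weight = 1344/1652.9 = 0.8131; cost = 10.6%.
Preferred: weight = 201.9/1652.9 = 0.1221; cost = 8.6%.
Subordinated notes: weight = 107/1652.9 = 0.0647; after-tax cost = 7.77% × (1 − 16%) = 6.5268%.
WACC = 0.8131 × 10.6000% + 0.1221 × 8.6000% + 0.0647 × 6.5268% = 10.0920%.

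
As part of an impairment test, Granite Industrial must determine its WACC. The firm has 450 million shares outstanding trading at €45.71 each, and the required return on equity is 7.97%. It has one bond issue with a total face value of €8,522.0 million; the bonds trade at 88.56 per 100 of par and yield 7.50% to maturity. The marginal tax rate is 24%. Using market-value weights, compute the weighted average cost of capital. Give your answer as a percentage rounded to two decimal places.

Market value of equity E = 45.71 × 450m = 20569.5m. Market value of debt D = 8522m × 88.56/100 = 7547.0832m.
Total capital V = 20569.5 + 7547.0832 = 28116.5832.
Equity: weight = 20569.5/28116.5832 = 0.7316; cost = 7.97%.
Bonds outstanding: weight = 7547.0832/28116.5832 = 0.2684; after-tax cost = 7.5% × (1 − 24%) = 5.7000%.
WACC = 0.7316 × 7.9700% + 0.2684 × 5.7000% = 7.3607%.

7.36%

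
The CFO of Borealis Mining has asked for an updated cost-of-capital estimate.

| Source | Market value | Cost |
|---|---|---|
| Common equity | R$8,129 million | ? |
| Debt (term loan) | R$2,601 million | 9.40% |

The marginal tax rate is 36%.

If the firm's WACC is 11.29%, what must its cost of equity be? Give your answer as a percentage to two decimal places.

Total capital V = 8129 + 2601 = 10730.
Equity weight = 8129/10730 = 0.7576.
Term loan weight = 2601/10730 = 0.2424.
Debt contribution = 0.2424 × 9.4% × (1 − 36%) = 1.4583%.
Required equity contribution = 11.29% − 1.4583% = 9.8317%.
Re = 9.8317% / 0.7576 = 12.9775%.

12.98%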